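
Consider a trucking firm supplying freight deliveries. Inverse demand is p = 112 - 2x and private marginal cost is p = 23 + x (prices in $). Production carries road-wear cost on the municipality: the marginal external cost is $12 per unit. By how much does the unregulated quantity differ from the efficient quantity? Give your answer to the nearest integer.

4 units

Market equilibrium (private): 23 + x = 112 - 2x → x_m = 29.6667.
Social marginal cost = private MC + MEC = 35 + x.
Set SMC = demand: 35 + x = 112 - 2x → x* = 25.6667.
Gap = |29.6667 − 25.6667| = 4.0000.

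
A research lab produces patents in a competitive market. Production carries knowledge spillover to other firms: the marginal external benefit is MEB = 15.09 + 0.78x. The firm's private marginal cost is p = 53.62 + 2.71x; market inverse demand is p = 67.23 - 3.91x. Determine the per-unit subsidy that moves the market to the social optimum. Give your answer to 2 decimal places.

subsidy = 18.92 per unit

Social marginal cost = private MC − MEB = 38.53 + 1.93x.
Set SMC = demand: 38.53 + 1.93x = 67.23 - 3.91x → x* = 4.9144.
The Pigouvian subsidy equals MEB at x*: 15.09 + 0.78×4.9144 = 18.9232.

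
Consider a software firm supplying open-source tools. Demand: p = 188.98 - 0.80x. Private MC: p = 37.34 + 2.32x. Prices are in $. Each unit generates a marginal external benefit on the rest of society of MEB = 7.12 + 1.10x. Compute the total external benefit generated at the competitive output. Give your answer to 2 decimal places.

$1645.27

Market equilibrium (private): 37.34 + 2.32x = 188.98 - 0.80x → x_m = 48.6026.
Total external benefit = ∫₀^{x_m} (7.12 + 1.10x) dx = 7.12×48.6026 + ½×1.10×48.6026² = 1645.2675.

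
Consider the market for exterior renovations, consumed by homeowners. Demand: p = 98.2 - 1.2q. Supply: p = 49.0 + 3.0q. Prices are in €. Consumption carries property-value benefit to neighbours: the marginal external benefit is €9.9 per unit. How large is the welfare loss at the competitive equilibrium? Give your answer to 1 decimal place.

DWL = €11.7

Market equilibrium (private): 49.0 + 3.0q = 98.2 - 1.2q → q_m = 11.7143.
Social marginal benefit = demand + MEB = 108.1 - 1.2q.
Set SMB = MC: 108.1 - 1.2q = 49.0 + 3.0q → q* = 14.0714.
Height of the DWL triangle at q_m is SMB(q_m) − MC(q_m) = MEB(q_m) = 9.9000.
DWL = ½ × 2.3571 × 9.9000 = 11.6676.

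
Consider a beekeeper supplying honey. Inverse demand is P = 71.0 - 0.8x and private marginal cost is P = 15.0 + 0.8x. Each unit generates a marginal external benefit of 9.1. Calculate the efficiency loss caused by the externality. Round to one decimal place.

DWL = 25.9

Market equilibrium (private): 15.0 + 0.8x = 71.0 - 0.8x → x_m = 35.0000.
Social marginal cost = private MC − MEB = 5.9 + 0.8x.
Set SMC = demand: 5.9 + 0.8x = 71.0 - 0.8x → x* = 40.6875.
The loss is the area between SMC and demand from x* to x_m; with linear curves that's a triangle of height MEB(x_m).
DWL = ½ × 5.6875 × 9.1000 = 25.8781.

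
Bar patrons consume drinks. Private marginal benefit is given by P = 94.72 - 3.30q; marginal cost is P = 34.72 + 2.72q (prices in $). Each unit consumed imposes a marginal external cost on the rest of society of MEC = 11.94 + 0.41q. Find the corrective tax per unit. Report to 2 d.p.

Social marginal benefit = demand − MEC = 82.78 - 3.71q.
Set SMB = MC: 82.78 - 3.71q = 34.72 + 2.72q → q* = 7.4743.
The Pigouvian tax equals MEC at q*: 11.94 + 0.41×7.4743 = 15.0045.

tax = $15.00 per unit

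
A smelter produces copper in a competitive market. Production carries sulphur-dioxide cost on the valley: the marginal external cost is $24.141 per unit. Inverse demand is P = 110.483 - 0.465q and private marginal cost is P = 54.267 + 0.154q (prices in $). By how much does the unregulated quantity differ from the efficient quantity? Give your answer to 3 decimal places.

Market equilibrium (private): 54.267 + 0.154q = 110.483 - 0.465q → q_m = 90.8174.
Social marginal cost = private MC + MEC = 78.408 + 0.154q.
Set SMC = demand: 78.408 + 0.154q = 110.483 - 0.465q → q* = 51.8174.
Gap = |90.8174 − 51.8174| = 39.0000.

39.000 units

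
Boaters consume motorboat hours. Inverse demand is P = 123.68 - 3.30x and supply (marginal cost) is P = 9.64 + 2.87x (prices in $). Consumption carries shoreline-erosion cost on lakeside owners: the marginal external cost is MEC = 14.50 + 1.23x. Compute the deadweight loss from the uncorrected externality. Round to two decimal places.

DWL = $93.67

Market equilibrium (private): 9.64 + 2.87x = 123.68 - 3.30x → x_m = 18.4830.
Social marginal benefit = demand − MEC = 109.18 - 4.53x.
Set SMB = MC: 109.18 - 4.53x = 9.64 + 2.87x → x* = 13.4514.
The loss is the area between SMB and MC from x* to x_m; with linear curves that's a triangle of height MEC(x_m).
DWL = ½ × 5.0316 × 37.2341 = 93.6735.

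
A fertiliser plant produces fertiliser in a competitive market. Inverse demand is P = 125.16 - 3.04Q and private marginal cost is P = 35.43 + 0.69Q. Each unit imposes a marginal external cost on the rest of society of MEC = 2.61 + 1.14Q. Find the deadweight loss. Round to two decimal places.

Market equilibrium (private): 35.43 + 0.69Q = 125.16 - 3.04Q → Q_m = 24.0563.
Social marginal cost = private MC + MEC = 38.04 + 1.83Q.
Set SMC = demand: 38.04 + 1.83Q = 125.16 - 3.04Q → Q* = 17.8891.
Between Q* and Q_m the wedge SMC − demand runs linearly from 0 to MEC(Q_m), so the loss is a triangle.
DWL = ½ × 6.1672 × 30.0342 = 92.6135.

DWL = 92.61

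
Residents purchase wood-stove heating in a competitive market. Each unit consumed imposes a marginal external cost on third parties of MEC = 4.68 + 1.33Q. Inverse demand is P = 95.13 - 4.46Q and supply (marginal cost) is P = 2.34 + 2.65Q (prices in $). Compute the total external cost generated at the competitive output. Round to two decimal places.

Market equilibrium (private): 2.34 + 2.65Q = 95.13 - 4.46Q → Q_m = 13.0506.
Total external cost = ∫₀^{Q_m} (4.68 + 1.33Q) dQ = 4.68×13.0506 + ½×1.33×13.0506² = 174.3384.

$174.34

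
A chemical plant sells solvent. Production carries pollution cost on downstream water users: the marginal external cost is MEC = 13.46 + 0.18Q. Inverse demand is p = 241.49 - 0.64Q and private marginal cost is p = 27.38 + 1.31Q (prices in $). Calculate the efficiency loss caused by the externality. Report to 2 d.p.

Market equilibrium (private): 27.38 + 1.31Q = 241.49 - 0.64Q → Q_m = 109.8000.
Social marginal cost = private MC + MEC = 40.84 + 1.49Q.
Set SMC = demand: 40.84 + 1.49Q = 241.49 - 0.64Q → Q* = 94.2019.
The loss is the area between SMC and demand from Q* to Q_m; with linear curves that's a triangle of height MEC(Q_m).
DWL = ½ × 15.5981 × 33.2240 = 259.1156.

DWL = $259.12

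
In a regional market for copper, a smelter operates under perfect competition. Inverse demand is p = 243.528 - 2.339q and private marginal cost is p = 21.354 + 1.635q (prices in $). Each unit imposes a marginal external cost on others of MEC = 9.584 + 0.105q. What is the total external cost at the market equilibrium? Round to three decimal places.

$699.905

Market equilibrium (private): 21.354 + 1.635q = 243.528 - 2.339q → q_m = 55.9069.
Total external cost = ∫₀^{q_m} (9.584 + 0.105q) dq = 9.584×55.9069 + ½×0.105×55.9069² = 699.9048.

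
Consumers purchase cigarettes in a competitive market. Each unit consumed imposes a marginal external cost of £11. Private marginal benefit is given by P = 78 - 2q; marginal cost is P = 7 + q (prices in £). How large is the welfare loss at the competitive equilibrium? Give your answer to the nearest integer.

Market equilibrium (private): 7 + q = 78 - 2q → q_m = 23.6667.
Social marginal benefit = demand − MEC = 67 - 2q.
Set SMB = MC: 67 - 2q = 7 + q → q* = 20.0000.
Height of the DWL triangle at q_m is MC(q_m) − SMB(q_m) = MEC(q_m) = 11.0000.
DWL = ½ × 3.6667 × 11.0000 = 20.1669.

DWL = £20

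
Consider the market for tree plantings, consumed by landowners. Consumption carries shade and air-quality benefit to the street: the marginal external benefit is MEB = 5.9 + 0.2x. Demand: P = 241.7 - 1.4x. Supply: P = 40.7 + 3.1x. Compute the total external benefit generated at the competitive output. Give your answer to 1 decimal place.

Market equilibrium (private): 40.7 + 3.1x = 241.7 - 1.4x → x_m = 44.6667.
Total external benefit = ∫₀^{x_m} (5.9 + 0.2x) dx = 5.9×44.6667 + ½×0.2×44.6667² = 463.0449.

463.0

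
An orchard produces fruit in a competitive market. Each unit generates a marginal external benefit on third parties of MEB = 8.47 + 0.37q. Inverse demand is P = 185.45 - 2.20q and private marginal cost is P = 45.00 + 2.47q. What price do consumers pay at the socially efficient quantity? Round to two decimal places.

P = 109.26

Social marginal cost = private MC − MEB = 36.53 + 2.10q.
Set SMC = demand: 36.53 + 2.10q = 185.45 - 2.20q → q* = 34.6326.
Consumer price on the demand curve at q*: 185.45 − 2.20×34.6326 = 109.2583.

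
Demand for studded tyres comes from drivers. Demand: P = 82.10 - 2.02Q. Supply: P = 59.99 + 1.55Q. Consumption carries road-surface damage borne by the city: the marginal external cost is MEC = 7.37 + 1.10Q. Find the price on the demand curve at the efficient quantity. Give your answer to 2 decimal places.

Social marginal benefit = demand − MEC = 74.73 - 3.12Q.
Set SMB = MC: 74.73 - 3.12Q = 59.99 + 1.55Q → Q* = 3.1563.
Consumer price on the demand curve at Q*: 82.10 − 2.02×3.1563 = 75.7243.

P = 75.72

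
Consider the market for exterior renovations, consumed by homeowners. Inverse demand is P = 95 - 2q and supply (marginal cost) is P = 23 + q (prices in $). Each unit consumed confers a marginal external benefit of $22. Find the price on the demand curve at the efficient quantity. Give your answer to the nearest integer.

P = $32

Social marginal benefit = demand + MEB = 117 - 2q.
Set SMB = MC: 117 - 2q = 23 + q → q* = 31.3333.
Consumer price on the demand curve at q*: 95 − 2×31.3333 = 32.3334.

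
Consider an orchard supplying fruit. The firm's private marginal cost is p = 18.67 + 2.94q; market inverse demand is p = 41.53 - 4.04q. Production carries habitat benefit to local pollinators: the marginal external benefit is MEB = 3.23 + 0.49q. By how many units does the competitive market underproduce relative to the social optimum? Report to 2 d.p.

Market equilibrium (private): 18.67 + 2.94q = 41.53 - 4.04q → q_m = 3.2751.
Social marginal cost = private MC − MEB = 15.44 + 2.45q.
Set SMC = demand: 15.44 + 2.45q = 41.53 - 4.04q → q* = 4.0200.
Gap = |3.2751 − 4.0200| = 0.7449.

0.74 units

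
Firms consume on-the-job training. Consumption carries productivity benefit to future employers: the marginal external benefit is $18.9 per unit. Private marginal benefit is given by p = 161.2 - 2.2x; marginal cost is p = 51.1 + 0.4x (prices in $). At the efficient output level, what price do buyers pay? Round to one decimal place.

P = $52.0

Social marginal benefit = demand + MEB = 180.1 - 2.2x.
Set SMB = MC: 180.1 - 2.2x = 51.1 + 0.4x → x* = 49.6154.
Consumer price on the demand curve at x*: 161.2 − 2.2×49.6154 = 52.0461.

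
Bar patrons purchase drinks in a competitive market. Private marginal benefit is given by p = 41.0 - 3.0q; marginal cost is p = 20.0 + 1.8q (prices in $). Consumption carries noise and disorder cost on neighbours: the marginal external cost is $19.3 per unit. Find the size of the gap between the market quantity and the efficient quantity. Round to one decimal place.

4.0 units

Market equilibrium (private): 20.0 + 1.8q = 41.0 - 3.0q → q_m = 4.3750.
Social marginal benefit = demand − MEC = 21.7 - 3.0q.
Set SMB = MC: 21.7 - 3.0q = 20.0 + 1.8q → q* = 0.3542.
Gap = |4.3750 − 0.3542| = 4.0208.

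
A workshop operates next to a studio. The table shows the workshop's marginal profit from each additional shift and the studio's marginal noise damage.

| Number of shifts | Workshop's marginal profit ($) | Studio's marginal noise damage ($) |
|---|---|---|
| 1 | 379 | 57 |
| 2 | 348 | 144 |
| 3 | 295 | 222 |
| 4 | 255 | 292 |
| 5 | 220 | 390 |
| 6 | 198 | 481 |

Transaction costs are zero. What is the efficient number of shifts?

3

Bargaining reaches the level where marginal profit last exceeds marginal noise damage.
That holds through level 3 (295 ≥ 222) but not at 4 (255 < 292).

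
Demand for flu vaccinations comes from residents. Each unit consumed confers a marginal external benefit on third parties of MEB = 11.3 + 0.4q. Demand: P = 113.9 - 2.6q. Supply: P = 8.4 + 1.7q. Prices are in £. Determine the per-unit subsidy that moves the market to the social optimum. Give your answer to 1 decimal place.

Social marginal benefit = demand + MEB = 125.2 - 2.2q.
Set SMB = MC: 125.2 - 2.2q = 8.4 + 1.7q → q* = 29.9487.
The Pigouvian subsidy equals MEB at q*: 11.3 + 0.4×29.9487 = 23.2795.

subsidy = £23.3 per unit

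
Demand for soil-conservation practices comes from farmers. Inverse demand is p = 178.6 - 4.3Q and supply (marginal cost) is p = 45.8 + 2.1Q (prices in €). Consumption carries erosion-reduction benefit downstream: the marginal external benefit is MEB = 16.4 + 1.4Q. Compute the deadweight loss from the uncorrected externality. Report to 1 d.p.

DWL = €206.6

Market equilibrium (private): 45.8 + 2.1Q = 178.6 - 4.3Q → Q_m = 20.7500.
Social marginal benefit = demand + MEB = 195.0 - 2.9Q.
Set SMB = MC: 195.0 - 2.9Q = 45.8 + 2.1Q → Q* = 29.8400.
The welfare-loss triangle has base |Q_m − Q*| and height MEB(Q_m) (the vertical gap between SMB and MC is zero at Q* and MEB at Q_m).
DWL = ½ × 9.0900 × 45.4500 = 206.5703.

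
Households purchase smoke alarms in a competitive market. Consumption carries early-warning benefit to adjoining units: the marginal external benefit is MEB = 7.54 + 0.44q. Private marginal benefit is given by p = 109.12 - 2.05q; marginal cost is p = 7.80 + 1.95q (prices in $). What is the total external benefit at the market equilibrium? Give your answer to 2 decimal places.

Market equilibrium (private): 7.80 + 1.95q = 109.12 - 2.05q → q_m = 25.3300.
Total external benefit = ∫₀^{q_m} (7.54 + 0.44q) dq = 7.54×25.3300 + ½×0.44×25.3300² = 332.1422.

$332.14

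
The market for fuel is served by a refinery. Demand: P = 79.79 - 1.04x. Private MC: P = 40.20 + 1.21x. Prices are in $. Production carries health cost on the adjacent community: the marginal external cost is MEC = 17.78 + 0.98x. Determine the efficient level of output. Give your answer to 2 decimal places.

x* = 6.75

Social marginal cost = private MC + MEC = 57.98 + 2.19x.
Set SMC = demand: 57.98 + 2.19x = 79.79 - 1.04x → x* = 6.7523.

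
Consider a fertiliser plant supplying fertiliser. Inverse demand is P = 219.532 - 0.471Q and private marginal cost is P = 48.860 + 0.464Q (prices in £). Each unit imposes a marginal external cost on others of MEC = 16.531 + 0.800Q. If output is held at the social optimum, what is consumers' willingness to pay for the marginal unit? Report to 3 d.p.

Social marginal cost = private MC + MEC = 65.391 + 1.264Q.
Set SMC = demand: 65.391 + 1.264Q = 219.532 - 0.471Q → Q* = 88.8421.
Consumer price on the demand curve at Q*: 219.532 − 0.471×88.8421 = 177.6874.

P = £177.687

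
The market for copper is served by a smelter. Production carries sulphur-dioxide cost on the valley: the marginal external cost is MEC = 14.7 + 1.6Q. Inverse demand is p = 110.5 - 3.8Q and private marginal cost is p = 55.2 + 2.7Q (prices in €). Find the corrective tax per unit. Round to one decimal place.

tax = €22.7 per unit

Social marginal cost = private MC + MEC = 69.9 + 4.3Q.
Set SMC = demand: 69.9 + 4.3Q = 110.5 - 3.8Q → Q* = 5.0123.
The Pigouvian tax equals MEC at Q*: 14.7 + 1.6×5.0123 = 22.7197.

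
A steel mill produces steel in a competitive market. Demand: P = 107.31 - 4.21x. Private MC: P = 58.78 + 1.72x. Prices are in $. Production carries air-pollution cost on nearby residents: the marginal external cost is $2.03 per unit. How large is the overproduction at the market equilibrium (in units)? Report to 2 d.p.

0.34 units

Market equilibrium (private): 58.78 + 1.72x = 107.31 - 4.21x → x_m = 8.1838.
Social marginal cost = private MC + MEC = 60.81 + 1.72x.
Set SMC = demand: 60.81 + 1.72x = 107.31 - 4.21x → x* = 7.8415.
Gap = |8.1838 − 7.8415| = 0.3423.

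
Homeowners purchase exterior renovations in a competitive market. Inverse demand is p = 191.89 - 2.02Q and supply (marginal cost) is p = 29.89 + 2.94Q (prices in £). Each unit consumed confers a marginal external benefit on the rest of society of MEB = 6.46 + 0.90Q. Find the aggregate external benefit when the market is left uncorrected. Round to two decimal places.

Market equilibrium (private): 29.89 + 2.94Q = 191.89 - 2.02Q → Q_m = 32.6613.
Total external benefit = ∫₀^{Q_m} (6.46 + 0.90Q) dQ = 6.46×32.6613 + ½×0.90×32.6613² = 691.0342.

£691.03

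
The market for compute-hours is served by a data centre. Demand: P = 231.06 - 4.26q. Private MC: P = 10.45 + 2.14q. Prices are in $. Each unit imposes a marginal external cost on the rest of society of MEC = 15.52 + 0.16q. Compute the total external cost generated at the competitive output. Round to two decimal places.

$630.04

Market equilibrium (private): 10.45 + 2.14q = 231.06 - 4.26q → q_m = 34.4703.
Total external cost = ∫₀^{q_m} (15.52 + 0.16q) dq = 15.52×34.4703 + ½×0.16×34.4703² = 630.0352.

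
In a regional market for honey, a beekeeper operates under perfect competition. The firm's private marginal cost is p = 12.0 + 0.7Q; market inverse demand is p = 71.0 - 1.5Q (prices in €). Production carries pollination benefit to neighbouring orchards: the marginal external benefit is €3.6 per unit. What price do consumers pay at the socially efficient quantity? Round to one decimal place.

Social marginal cost = private MC − MEB = 8.4 + 0.7Q.
Set SMC = demand: 8.4 + 0.7Q = 71.0 - 1.5Q → Q* = 28.4545.
Consumer price on the demand curve at Q*: 71.0 − 1.5×28.4545 = 28.3183.

P = €28.3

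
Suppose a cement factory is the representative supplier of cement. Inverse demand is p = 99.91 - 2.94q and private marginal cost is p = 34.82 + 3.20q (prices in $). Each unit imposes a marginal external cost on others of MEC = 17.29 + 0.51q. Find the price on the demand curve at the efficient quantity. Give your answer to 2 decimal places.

Social marginal cost = private MC + MEC = 52.11 + 3.71q.
Set SMC = demand: 52.11 + 3.71q = 99.91 - 2.94q → q* = 7.1880.
Consumer price on the demand curve at q*: 99.91 − 2.94×7.1880 = 78.7773.

P = $78.78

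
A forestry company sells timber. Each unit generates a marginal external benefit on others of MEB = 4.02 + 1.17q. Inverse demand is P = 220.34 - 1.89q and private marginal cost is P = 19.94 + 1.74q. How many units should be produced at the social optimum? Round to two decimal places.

Social marginal cost = private MC − MEB = 15.92 + 0.57q.
Set SMC = demand: 15.92 + 0.57q = 220.34 - 1.89q → q* = 83.0976.

q* = 83.10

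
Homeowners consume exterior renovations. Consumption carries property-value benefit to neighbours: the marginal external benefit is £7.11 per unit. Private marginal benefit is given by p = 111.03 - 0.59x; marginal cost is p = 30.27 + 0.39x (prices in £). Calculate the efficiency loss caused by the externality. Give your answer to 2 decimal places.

Market equilibrium (private): 30.27 + 0.39x = 111.03 - 0.59x → x_m = 82.4082.
Social marginal benefit = demand + MEB = 118.14 - 0.59x.
Set SMB = MC: 118.14 - 0.59x = 30.27 + 0.39x → x* = 89.6633.
Between x* and x_m the wedge SMB − MC runs linearly from 0 to MEB(x_m), so the loss is a triangle.
DWL = ½ × 7.2551 × 7.1100 = 25.7919.

DWL = £25.79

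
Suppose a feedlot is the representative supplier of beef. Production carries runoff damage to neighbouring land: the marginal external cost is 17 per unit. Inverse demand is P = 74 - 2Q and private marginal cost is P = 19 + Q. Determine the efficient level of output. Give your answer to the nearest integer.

Social marginal cost = private MC + MEC = 36 + Q.
Set SMC = demand: 36 + Q = 74 - 2Q → Q* = 12.6667.

Q* = 13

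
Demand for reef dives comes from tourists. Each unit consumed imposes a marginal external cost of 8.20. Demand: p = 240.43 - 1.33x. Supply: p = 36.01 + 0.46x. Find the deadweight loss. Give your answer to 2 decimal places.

Market equilibrium (private): 36.01 + 0.46x = 240.43 - 1.33x → x_m = 114.2011.
Social marginal benefit = demand − MEC = 232.23 - 1.33x.
Set SMB = MC: 232.23 - 1.33x = 36.01 + 0.46x → x* = 109.6201.
Between x* and x_m the wedge MC − SMB runs linearly from 0 to MEC(x_m), so the loss is a triangle.
DWL = ½ × 4.5810 × 8.2000 = 18.7821.

DWL = 18.78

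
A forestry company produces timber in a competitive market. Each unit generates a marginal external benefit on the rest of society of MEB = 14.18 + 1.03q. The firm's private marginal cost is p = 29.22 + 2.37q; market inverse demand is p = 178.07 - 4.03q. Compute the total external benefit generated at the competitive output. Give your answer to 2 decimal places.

608.37

Market equilibrium (private): 29.22 + 2.37q = 178.07 - 4.03q → q_m = 23.2578.
Total external benefit = ∫₀^{q_m} (14.18 + 1.03q) dq = 14.18×23.2578 + ½×1.03×23.2578² = 608.3721.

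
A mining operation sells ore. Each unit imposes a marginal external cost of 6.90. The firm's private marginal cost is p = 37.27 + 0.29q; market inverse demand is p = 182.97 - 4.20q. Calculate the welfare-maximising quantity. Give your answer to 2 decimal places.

Social marginal cost = private MC + MEC = 44.17 + 0.29q.
Set SMC = demand: 44.17 + 0.29q = 182.97 - 4.20q → q* = 30.9131.

q* = 30.91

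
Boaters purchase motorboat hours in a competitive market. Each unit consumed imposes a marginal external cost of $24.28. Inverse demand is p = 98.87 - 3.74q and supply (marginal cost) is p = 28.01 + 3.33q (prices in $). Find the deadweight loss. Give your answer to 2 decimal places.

DWL = $41.69

Market equilibrium (private): 28.01 + 3.33q = 98.87 - 3.74q → q_m = 10.0226.
Social marginal benefit = demand − MEC = 74.59 - 3.74q.
Set SMB = MC: 74.59 - 3.74q = 28.01 + 3.33q → q* = 6.5884.
Between q* and q_m the wedge MC − SMB runs linearly from 0 to MEC(q_m), so the loss is a triangle.
DWL = ½ × 3.4342 × 24.2800 = 41.6912.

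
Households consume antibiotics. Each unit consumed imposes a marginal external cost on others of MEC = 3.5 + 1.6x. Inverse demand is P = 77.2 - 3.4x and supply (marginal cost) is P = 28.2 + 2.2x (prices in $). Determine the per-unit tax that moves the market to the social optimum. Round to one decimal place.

tax = $13.6 per unit

Social marginal benefit = demand − MEC = 73.7 - 5.0x.
Set SMB = MC: 73.7 - 5.0x = 28.2 + 2.2x → x* = 6.3194.
The Pigouvian tax equals MEC at x*: 3.5 + 1.6×6.3194 = 13.6110.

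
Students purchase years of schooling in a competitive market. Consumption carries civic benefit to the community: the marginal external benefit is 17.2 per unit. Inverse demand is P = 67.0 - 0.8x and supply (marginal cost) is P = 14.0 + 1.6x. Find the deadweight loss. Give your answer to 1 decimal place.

DWL = 61.6

Market equilibrium (private): 14.0 + 1.6x = 67.0 - 0.8x → x_m = 22.0833.
Social marginal benefit = demand + MEB = 84.2 - 0.8x.
Set SMB = MC: 84.2 - 0.8x = 14.0 + 1.6x → x* = 29.2500.
The welfare-loss triangle has base |x_m − x*| and height MEB(x_m) (the vertical gap between SMB and MC is zero at x* and MEB at x_m).
DWL = ½ × 7.1667 × 17.2000 = 61.6336.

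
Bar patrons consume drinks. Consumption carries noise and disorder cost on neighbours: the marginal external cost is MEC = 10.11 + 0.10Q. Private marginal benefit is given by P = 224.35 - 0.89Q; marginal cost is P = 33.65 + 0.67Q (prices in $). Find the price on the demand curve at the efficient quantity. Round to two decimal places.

P = $127.53

Social marginal benefit = demand − MEC = 214.24 - 0.99Q.
Set SMB = MC: 214.24 - 0.99Q = 33.65 + 0.67Q → Q* = 108.7892.
Consumer price on the demand curve at Q*: 224.35 − 0.89×108.7892 = 127.5276.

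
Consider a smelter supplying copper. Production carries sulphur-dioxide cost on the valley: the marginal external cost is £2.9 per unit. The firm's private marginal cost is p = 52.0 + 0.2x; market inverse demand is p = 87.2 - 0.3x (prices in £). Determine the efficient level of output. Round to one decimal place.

x* = 64.6

Social marginal cost = private MC + MEC = 54.9 + 0.2x.
Set SMC = demand: 54.9 + 0.2x = 87.2 - 0.3x → x* = 64.6000.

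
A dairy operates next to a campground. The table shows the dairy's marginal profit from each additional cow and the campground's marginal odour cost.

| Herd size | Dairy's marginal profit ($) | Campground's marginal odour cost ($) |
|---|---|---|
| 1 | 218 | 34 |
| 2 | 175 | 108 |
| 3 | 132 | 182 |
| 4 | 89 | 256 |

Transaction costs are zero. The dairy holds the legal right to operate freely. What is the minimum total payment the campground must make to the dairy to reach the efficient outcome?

$221

Left alone the dairy would choose level 4 (marginal profit stays positive).
Efficient level: k* = 2 (marginal profit ≥ marginal odour cost through 2).
The campground must at least cover the dairy's forgone profit from cutting 4→2: 132 + 89 = 221.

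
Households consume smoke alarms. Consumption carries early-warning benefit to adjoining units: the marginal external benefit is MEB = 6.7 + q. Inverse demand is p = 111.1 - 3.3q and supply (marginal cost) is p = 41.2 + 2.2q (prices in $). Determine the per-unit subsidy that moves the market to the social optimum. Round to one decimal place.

subsidy = $23.7 per unit

Social marginal benefit = demand + MEB = 117.8 - 2.3q.
Set SMB = MC: 117.8 - 2.3q = 41.2 + 2.2q → q* = 17.0222.
The Pigouvian subsidy equals MEB at q*: 6.7 + 1.0×17.0222 = 23.7222.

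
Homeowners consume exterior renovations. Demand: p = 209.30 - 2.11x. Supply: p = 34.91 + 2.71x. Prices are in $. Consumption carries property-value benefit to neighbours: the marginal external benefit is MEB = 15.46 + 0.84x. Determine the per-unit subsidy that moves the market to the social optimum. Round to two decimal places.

Social marginal benefit = demand + MEB = 224.76 - 1.27x.
Set SMB = MC: 224.76 - 1.27x = 34.91 + 2.71x → x* = 47.7010.
The Pigouvian subsidy equals MEB at x*: 15.46 + 0.84×47.7010 = 55.5288.

subsidy = $55.53 per unit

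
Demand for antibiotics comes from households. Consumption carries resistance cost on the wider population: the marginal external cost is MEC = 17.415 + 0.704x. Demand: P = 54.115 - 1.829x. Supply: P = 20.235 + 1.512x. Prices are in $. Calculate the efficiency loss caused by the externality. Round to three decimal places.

Market equilibrium (private): 20.235 + 1.512x = 54.115 - 1.829x → x_m = 10.1407.
Social marginal benefit = demand − MEC = 36.700 - 2.533x.
Set SMB = MC: 36.700 - 2.533x = 20.235 + 1.512x → x* = 4.0705.
The welfare-loss triangle has base |x_m − x*| and height MEC(x_m) (the vertical gap between SMB and MC is zero at x* and MEC at x_m).
DWL = ½ × 6.0702 × 24.5540 = 74.5238.

DWL = $74.524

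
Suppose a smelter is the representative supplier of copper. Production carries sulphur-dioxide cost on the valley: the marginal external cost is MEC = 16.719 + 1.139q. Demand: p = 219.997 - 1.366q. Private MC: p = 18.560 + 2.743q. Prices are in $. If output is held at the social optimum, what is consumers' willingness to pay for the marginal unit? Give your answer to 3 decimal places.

Social marginal cost = private MC + MEC = 35.279 + 3.882q.
Set SMC = demand: 35.279 + 3.882q = 219.997 - 1.366q → q* = 35.1978.
Consumer price on the demand curve at q*: 219.997 − 1.366×35.1978 = 171.9168.

P = $171.917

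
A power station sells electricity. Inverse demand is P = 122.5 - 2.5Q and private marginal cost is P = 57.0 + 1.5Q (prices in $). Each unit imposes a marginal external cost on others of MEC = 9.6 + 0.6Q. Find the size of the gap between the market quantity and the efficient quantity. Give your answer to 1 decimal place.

4.2 units

Market equilibrium (private): 57.0 + 1.5Q = 122.5 - 2.5Q → Q_m = 16.3750.
Social marginal cost = private MC + MEC = 66.6 + 2.1Q.
Set SMC = demand: 66.6 + 2.1Q = 122.5 - 2.5Q → Q* = 12.1522.
Gap = |16.3750 − 12.1522| = 4.2228.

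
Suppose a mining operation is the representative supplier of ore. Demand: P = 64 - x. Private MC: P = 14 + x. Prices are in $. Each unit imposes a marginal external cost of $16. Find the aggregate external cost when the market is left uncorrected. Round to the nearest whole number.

Market equilibrium (private): 14 + x = 64 - x → x_m = 25.0000.
Total external cost = MEC × x_m = 16 × 25.0000 = 400.0000.

$400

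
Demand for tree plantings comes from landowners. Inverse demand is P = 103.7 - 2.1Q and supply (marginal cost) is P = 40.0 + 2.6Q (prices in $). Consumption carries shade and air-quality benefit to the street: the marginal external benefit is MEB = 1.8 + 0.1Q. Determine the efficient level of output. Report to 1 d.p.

Q* = 14.2

Social marginal benefit = demand + MEB = 105.5 - 2.0Q.
Set SMB = MC: 105.5 - 2.0Q = 40.0 + 2.6Q → Q* = 14.2391.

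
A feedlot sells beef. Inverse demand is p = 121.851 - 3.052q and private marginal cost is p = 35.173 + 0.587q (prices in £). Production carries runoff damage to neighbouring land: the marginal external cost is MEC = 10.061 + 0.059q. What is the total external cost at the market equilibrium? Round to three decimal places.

Market equilibrium (private): 35.173 + 0.587q = 121.851 - 3.052q → q_m = 23.8192.
Total external cost = ∫₀^{q_m} (10.061 + 0.059q) dq = 10.061×23.8192 + ½×0.059×23.8192² = 256.3819.

£256.382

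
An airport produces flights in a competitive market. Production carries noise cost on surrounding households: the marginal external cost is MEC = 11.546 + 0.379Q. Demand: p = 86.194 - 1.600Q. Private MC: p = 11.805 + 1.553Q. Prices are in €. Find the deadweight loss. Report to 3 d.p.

DWL = €59.421

Market equilibrium (private): 11.805 + 1.553Q = 86.194 - 1.600Q → Q_m = 23.5931.
Social marginal cost = private MC + MEC = 23.351 + 1.932Q.
Set SMC = demand: 23.351 + 1.932Q = 86.194 - 1.600Q → Q* = 17.7925.
The loss is the area between SMC and demand from Q* to Q_m; with linear curves that's a triangle of height MEC(Q_m).
DWL = ½ × 5.8006 × 20.4878 = 59.4208.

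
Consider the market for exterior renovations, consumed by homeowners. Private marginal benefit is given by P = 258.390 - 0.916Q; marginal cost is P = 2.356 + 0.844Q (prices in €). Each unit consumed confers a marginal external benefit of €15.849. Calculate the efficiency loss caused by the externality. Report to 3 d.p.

DWL = €71.361

Market equilibrium (private): 2.356 + 0.844Q = 258.390 - 0.916Q → Q_m = 145.4739.
Social marginal benefit = demand + MEB = 274.239 - 0.916Q.
Set SMB = MC: 274.239 - 0.916Q = 2.356 + 0.844Q → Q* = 154.4790.
The loss is the area between SMB and MC from Q* to Q_m; with linear curves that's a triangle of height MEB(Q_m).
DWL = ½ × 9.0051 × 15.8490 = 71.3609.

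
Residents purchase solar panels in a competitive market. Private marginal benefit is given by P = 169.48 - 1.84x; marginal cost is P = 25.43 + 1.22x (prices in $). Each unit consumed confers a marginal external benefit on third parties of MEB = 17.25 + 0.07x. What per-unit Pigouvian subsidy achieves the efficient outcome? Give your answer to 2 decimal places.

subsidy = $21.03 per unit

Social marginal benefit = demand + MEB = 186.73 - 1.77x.
Set SMB = MC: 186.73 - 1.77x = 25.43 + 1.22x → x* = 53.9465.
The Pigouvian subsidy equals MEB at x*: 17.25 + 0.07×53.9465 = 21.0263.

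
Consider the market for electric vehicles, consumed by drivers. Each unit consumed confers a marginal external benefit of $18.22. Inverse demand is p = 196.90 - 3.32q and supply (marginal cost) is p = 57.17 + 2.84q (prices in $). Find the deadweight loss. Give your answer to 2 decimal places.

DWL = $26.95

Market equilibrium (private): 57.17 + 2.84q = 196.90 - 3.32q → q_m = 22.6834.
Social marginal benefit = demand + MEB = 215.12 - 3.32q.
Set SMB = MC: 215.12 - 3.32q = 57.17 + 2.84q → q* = 25.6412.
Height of the DWL triangle at q_m is SMB(q_m) − MC(q_m) = MEB(q_m) = 18.2200.
DWL = ½ × 2.9578 × 18.2200 = 26.9456.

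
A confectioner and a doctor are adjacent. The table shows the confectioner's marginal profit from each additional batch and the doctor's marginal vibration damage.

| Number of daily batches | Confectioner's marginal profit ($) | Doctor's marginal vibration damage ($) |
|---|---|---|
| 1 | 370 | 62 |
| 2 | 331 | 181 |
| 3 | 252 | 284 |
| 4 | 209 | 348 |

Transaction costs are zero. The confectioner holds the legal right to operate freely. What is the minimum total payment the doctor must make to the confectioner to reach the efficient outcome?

Left alone the confectioner would choose level 4 (marginal profit stays positive).
Efficient level: k* = 2 (marginal profit ≥ marginal vibration damage through 2).
The doctor must at least cover the confectioner's forgone profit from cutting 4→2: 252 + 209 = 461.

$461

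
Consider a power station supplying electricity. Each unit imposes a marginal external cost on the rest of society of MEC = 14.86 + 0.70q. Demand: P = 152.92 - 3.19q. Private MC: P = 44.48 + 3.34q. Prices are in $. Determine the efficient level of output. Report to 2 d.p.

q* = 12.94

Social marginal cost = private MC + MEC = 59.34 + 4.04q.
Set SMC = demand: 59.34 + 4.04q = 152.92 - 3.19q → q* = 12.9433.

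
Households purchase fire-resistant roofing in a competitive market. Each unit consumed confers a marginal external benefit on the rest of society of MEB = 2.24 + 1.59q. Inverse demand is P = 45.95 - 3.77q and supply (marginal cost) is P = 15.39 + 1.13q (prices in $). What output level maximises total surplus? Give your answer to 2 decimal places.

Social marginal benefit = demand + MEB = 48.19 - 2.18q.
Set SMB = MC: 48.19 - 2.18q = 15.39 + 1.13q → q* = 9.9094.

q* = 9.91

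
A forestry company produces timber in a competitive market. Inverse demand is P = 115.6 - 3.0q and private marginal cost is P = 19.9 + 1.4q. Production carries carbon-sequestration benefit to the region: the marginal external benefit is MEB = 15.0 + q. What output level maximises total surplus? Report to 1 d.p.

q* = 32.6

Social marginal cost = private MC − MEB = 4.9 + 0.4q.
Set SMC = demand: 4.9 + 0.4q = 115.6 - 3.0q → q* = 32.5588.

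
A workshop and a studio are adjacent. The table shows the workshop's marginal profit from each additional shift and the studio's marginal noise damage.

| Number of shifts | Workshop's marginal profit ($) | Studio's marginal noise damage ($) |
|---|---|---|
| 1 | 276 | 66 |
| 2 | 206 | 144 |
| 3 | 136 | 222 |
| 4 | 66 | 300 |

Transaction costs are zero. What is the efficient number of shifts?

Bargaining reaches the level where marginal profit last exceeds marginal noise damage.
That holds through level 2 (206 ≥ 144) but not at 3 (136 < 222).

2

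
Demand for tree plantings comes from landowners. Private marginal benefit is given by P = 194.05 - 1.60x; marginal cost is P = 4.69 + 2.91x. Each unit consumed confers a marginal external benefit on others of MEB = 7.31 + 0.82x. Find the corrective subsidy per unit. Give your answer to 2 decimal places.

Social marginal benefit = demand + MEB = 201.36 - 0.78x.
Set SMB = MC: 201.36 - 0.78x = 4.69 + 2.91x → x* = 53.2981.
The Pigouvian subsidy equals MEB at x*: 7.31 + 0.82×53.2981 = 51.0144.

subsidy = 51.01 per unit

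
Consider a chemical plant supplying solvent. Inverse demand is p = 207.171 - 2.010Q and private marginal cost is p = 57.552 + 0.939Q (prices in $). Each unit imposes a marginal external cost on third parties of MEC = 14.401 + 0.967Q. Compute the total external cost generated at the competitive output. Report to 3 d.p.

$1975.215

Market equilibrium (private): 57.552 + 0.939Q = 207.171 - 2.010Q → Q_m = 50.7355.
Total external cost = ∫₀^{Q_m} (14.401 + 0.967Q) dQ = 14.401×50.7355 + ½×0.967×50.7355² = 1975.2149.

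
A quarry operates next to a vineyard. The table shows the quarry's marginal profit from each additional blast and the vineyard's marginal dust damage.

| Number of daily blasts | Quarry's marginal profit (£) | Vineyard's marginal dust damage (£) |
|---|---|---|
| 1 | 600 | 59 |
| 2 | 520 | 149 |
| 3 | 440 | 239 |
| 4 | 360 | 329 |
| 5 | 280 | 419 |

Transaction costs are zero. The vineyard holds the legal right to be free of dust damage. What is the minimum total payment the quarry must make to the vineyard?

Efficient level: marginal profit ≥ marginal dust damage through level 4, so k* = 4.
With the vineyard holding the right, the quarry must at least compensate total damage at k*: 59 + 149 + 239 + 329 = 776.

£776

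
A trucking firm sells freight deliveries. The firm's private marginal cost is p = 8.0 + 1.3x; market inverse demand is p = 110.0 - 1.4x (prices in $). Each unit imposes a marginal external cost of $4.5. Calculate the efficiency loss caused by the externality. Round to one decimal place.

DWL = $3.8

Market equilibrium (private): 8.0 + 1.3x = 110.0 - 1.4x → x_m = 37.7778.
Social marginal cost = private MC + MEC = 12.5 + 1.3x.
Set SMC = demand: 12.5 + 1.3x = 110.0 - 1.4x → x* = 36.1111.
Height of the DWL triangle at x_m is SMC(x_m) − demand(x_m) = MEC(x_m) = 4.5000.
DWL = ½ × 1.6667 × 4.5000 = 3.7501.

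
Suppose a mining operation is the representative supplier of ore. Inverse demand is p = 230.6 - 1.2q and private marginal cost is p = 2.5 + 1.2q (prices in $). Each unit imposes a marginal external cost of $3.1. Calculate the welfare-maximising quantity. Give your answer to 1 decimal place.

q* = 93.8

Social marginal cost = private MC + MEC = 5.6 + 1.2q.
Set SMC = demand: 5.6 + 1.2q = 230.6 - 1.2q → q* = 93.7500.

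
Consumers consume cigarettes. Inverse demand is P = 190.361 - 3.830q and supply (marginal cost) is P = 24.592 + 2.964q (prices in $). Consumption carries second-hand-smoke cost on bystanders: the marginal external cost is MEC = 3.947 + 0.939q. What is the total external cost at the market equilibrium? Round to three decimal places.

$375.810

Market equilibrium (private): 24.592 + 2.964q = 190.361 - 3.830q → q_m = 24.3993.
Total external cost = ∫₀^{q_m} (3.947 + 0.939q) dq = 3.947×24.3993 + ½×0.939×24.3993² = 375.8095.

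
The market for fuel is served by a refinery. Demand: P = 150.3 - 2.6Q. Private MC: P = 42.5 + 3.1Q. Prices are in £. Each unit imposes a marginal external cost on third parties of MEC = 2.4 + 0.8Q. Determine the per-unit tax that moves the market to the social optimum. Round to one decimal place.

tax = £15.4 per unit

Social marginal cost = private MC + MEC = 44.9 + 3.9Q.
Set SMC = demand: 44.9 + 3.9Q = 150.3 - 2.6Q → Q* = 16.2154.
The Pigouvian tax equals MEC at Q*: 2.4 + 0.8×16.2154 = 15.3723.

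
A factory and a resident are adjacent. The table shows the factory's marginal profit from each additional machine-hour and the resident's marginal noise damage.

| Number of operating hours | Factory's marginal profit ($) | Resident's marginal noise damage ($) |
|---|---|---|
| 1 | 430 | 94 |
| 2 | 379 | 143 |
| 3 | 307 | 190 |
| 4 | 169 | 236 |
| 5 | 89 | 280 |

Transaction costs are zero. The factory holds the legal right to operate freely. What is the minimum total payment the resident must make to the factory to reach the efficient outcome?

$258

Left alone the factory would choose level 5 (marginal profit stays positive).
Efficient level: k* = 3 (marginal profit ≥ marginal noise damage through 3).
The resident must at least cover the factory's forgone profit from cutting 5→3: 169 + 89 = 258.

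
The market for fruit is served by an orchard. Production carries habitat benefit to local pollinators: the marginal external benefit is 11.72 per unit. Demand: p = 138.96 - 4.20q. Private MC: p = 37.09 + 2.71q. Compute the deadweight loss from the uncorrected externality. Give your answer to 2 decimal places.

DWL = 9.94

Market equilibrium (private): 37.09 + 2.71q = 138.96 - 4.20q → q_m = 14.7424.
Social marginal cost = private MC − MEB = 25.37 + 2.71q.
Set SMC = demand: 25.37 + 2.71q = 138.96 - 4.20q → q* = 16.4385.
Between q* and q_m the wedge demand − SMC runs linearly from 0 to MEB(q_m), so the loss is a triangle.
DWL = ½ × 1.6961 × 11.7200 = 9.9391.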